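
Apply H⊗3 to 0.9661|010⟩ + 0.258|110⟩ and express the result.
0.4328|000⟩ + 0.4328|001⟩ - 0.4328|010⟩ - 0.4328|011⟩ + 0.2504|100⟩ + 0.2504|101⟩ - 0.2504|110⟩ - 0.2504|111⟩

H⊗3 gives amp(|y⟩) = (1/2√2) Σ_x (−1)^(x·y) amp(|x⟩), where x·y is the number of positions in which both x and y have a 1.
|000⟩: (0.9661 + 0.258)/(2√2) = 0.4328
|001⟩: (0.9661 + 0.258)/(2√2) = 0.4328
|010⟩: (-0.9661 - 0.258)/(2√2) = -0.4328
|011⟩: (-0.9661 - 0.258)/(2√2) = -0.4328
|100⟩: (0.9661 - 0.258)/(2√2) = 0.2504
|101⟩: (0.9661 - 0.258)/(2√2) = 0.2504
|110⟩: (-0.9661 + 0.258)/(2√2) = -0.2504
|111⟩: (-0.9661 + 0.258)/(2√2) = -0.2504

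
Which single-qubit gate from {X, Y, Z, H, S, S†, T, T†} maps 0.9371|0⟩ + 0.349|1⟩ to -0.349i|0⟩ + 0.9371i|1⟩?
Y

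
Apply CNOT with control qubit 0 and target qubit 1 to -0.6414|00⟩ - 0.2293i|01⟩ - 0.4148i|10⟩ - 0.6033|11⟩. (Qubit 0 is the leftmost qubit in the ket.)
-0.6414|00⟩ - 0.2293i|01⟩ - 0.6033|10⟩ - 0.4148i|11⟩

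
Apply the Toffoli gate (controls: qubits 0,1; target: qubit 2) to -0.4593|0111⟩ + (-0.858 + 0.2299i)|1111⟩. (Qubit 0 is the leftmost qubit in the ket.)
-0.4593|0111⟩ + (-0.858 + 0.2299i)|1101⟩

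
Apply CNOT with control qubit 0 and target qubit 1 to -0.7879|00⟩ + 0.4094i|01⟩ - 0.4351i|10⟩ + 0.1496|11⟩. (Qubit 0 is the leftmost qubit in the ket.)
-0.7879|00⟩ + 0.4094i|01⟩ + 0.1496|10⟩ - 0.4351i|11⟩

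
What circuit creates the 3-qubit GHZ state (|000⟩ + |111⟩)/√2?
H(q0) → CNOT(q0,q1) → CNOT(q0,q2)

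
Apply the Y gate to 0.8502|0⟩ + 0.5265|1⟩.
-0.5265i|0⟩ + 0.8502i|1⟩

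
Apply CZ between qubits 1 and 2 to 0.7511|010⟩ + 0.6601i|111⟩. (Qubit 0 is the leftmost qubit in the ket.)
0.7511|010⟩ - 0.6601i|111⟩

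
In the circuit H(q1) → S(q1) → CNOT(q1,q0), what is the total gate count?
3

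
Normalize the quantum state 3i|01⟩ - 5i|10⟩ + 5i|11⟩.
0.3906i|01⟩ - 0.6509i|10⟩ + 0.6509i|11⟩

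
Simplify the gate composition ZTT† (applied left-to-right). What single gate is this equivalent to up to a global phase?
Z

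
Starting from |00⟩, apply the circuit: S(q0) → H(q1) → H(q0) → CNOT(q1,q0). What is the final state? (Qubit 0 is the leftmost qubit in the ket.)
1/2|00⟩ + 1/2|01⟩ + 1/2|10⟩ + 1/2|11⟩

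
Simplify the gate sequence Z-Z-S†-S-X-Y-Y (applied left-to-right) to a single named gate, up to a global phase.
X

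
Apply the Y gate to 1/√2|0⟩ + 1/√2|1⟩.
-(1/√2)i|0⟩ + (1/√2)i|1⟩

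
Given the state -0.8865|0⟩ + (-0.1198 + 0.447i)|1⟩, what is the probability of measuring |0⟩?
0.7859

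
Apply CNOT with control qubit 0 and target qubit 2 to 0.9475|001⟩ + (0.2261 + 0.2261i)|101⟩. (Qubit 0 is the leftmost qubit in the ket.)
0.9475|001⟩ + (0.2261 + 0.2261i)|100⟩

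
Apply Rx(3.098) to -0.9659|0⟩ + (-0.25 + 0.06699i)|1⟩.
(0.04592 + 0.2499i)|0⟩ + (-0.005449 + 0.9671i)|1⟩

Rx(3.098) = [[cos(θ/2), −i·sin(θ/2)], [−i·sin(θ/2), cos(θ/2)]]; θ = 3.098, cos(θ/2) ≈ 0.0217946, sin(θ/2) ≈ 0.999762.
With a = amp(|0⟩) = -0.9659 and b = amp(|1⟩) = (-0.25 + 0.06699i):
new amp(|0⟩) = (0.0217946)·a + (-0.999762i)·b = (0.04592 + 0.2499i)
new amp(|1⟩) = (-0.999762i)·a + (0.0217946)·b = (-0.005449 + 0.9671i)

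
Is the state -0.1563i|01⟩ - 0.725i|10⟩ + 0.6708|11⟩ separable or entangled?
Entangled

Writing the state as a|00⟩ + b|01⟩ + c|10⟩ + d|11⟩, it is a product state iff ad − bc = 0.
Here (a, b, c, d) = (0, -0.1563i, -0.725i, 0.6708): ad − bc = (0)(0.6708) − (-0.1563i)(-0.725i) = 0.1133 ≠ 0, so the state is entangled.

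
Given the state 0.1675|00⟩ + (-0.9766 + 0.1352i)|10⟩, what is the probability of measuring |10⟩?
0.972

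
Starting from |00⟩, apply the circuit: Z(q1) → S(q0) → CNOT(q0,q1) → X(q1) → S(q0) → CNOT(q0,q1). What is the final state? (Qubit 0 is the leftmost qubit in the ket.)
|01⟩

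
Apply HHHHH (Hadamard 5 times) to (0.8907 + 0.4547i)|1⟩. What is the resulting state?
(0.6298 + 0.3215i)|0⟩ + (-0.6298 - 0.3215i)|1⟩

H² = I, so H^5 = H: a single Hadamard. With (a, b) = (0, (0.8907 + 0.4547i)), H gives ((a + b)/√2, (a − b)/√2) = ((0.6298 + 0.3215i), (-0.6298 - 0.3215i)).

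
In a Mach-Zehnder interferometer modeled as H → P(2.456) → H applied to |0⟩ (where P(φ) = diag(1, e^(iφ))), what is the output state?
(0.113 + 0.3166i)|0⟩ + (0.887 - 0.3166i)|1⟩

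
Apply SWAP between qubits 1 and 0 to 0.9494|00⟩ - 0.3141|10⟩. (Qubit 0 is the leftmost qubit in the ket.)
0.9494|00⟩ - 0.3141|01⟩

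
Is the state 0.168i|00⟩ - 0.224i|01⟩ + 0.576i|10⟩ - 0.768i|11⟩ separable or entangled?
Separable

Writing the state as a|00⟩ + b|01⟩ + c|10⟩ + d|11⟩, it is a product state iff ad − bc = 0.
Here (a, b, c, d) = (0.168i, -0.224i, 0.576i, -0.768i): ad − bc = (0.168i)(-0.768i) − (-0.224i)(0.576i) = 0, so the state is separable.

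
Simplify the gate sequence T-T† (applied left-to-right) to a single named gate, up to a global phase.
I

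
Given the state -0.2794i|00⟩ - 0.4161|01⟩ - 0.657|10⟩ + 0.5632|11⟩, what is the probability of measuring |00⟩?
0.07806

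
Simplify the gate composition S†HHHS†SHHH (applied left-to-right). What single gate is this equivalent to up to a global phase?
S†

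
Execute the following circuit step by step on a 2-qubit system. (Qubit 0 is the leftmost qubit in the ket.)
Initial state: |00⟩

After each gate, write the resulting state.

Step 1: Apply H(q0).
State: 1/√2|00⟩ + 1/√2|10⟩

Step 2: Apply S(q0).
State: 1/√2|00⟩ + (1/√2)i|10⟩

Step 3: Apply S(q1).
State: 1/√2|00⟩ + (1/√2)i|10⟩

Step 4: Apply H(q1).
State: 1/2|00⟩ + 1/2|01⟩ + (1/2)i|10⟩ + (1/2)i|11⟩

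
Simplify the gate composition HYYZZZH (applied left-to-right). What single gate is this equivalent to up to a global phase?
X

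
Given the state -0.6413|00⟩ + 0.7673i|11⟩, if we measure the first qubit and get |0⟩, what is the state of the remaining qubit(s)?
-|0⟩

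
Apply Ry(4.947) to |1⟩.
-0.6195|0⟩ - 0.785|1⟩

Ry(4.947) = [[cos(θ/2), −sin(θ/2)], [sin(θ/2), cos(θ/2)]]; θ = 4.947, cos(θ/2) ≈ -0.785005, sin(θ/2) ≈ 0.61949.
With a = amp(|0⟩) = 0 and b = amp(|1⟩) = 1:
new amp(|0⟩) = (-0.785005)·a + (-0.61949)·b = -0.6195
new amp(|1⟩) = (0.61949)·a + (-0.785005)·b = -0.785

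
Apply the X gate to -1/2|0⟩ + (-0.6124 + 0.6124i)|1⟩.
(-0.6124 + 0.6124i)|0⟩ - 1/2|1⟩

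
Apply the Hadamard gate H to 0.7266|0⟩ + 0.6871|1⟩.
0.9996|0⟩ + 0.02793|1⟩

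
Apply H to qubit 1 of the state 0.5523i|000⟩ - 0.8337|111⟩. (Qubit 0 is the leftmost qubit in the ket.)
0.3905i|000⟩ + 0.3905i|010⟩ - 0.5895|101⟩ + 0.5895|111⟩

H on qubit 1 mixes each pair of kets that differ only in qubit 1: amplitudes (a, b) of (|…0…⟩, |…1…⟩) become ((a + b)/√2, (a − b)/√2). Kets absent from the input have amplitude 0.
(|000⟩, |010⟩): (a, b) = (0.5523i, 0) → (0.3905i, 0.3905i)
(|101⟩, |111⟩): (a, b) = (0, -0.8337) → (-0.5895, 0.5895)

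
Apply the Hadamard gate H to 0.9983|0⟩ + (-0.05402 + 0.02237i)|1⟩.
(0.6677 + 0.01582i)|0⟩ + (0.7441 - 0.01582i)|1⟩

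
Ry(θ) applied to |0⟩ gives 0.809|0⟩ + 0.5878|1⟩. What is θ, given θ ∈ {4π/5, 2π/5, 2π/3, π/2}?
2π/5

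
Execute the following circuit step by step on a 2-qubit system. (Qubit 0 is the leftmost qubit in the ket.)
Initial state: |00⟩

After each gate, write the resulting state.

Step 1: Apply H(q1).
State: 1/√2|00⟩ + 1/√2|01⟩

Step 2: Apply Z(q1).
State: 1/√2|00⟩ - 1/√2|01⟩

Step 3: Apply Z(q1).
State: 1/√2|00⟩ + 1/√2|01⟩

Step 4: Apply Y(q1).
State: -(1/√2)i|00⟩ + (1/√2)i|01⟩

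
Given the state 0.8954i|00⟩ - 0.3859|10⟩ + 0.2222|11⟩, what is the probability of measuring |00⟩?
0.8017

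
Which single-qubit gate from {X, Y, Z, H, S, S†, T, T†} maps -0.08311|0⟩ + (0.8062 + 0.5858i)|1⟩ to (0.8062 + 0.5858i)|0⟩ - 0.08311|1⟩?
X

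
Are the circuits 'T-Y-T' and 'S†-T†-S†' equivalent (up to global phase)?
No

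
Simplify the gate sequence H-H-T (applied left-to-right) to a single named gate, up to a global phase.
T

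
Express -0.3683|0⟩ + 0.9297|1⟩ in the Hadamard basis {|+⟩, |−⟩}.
0.397|+⟩ - 0.9178|−⟩

With |ψ⟩ = α|0⟩ + β|1⟩, the Hadamard-basis coefficients are ⟨+|ψ⟩ = (α + β)/√2 and ⟨−|ψ⟩ = (α − β)/√2.
Here α = -0.3683, β = 0.9297: (α + β)/√2 = 0.397, (α − β)/√2 = -0.9178.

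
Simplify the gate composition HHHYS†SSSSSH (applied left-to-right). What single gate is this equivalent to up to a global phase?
Y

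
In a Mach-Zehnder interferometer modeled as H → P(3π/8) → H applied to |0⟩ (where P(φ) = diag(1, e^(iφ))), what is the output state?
(0.6913 + 0.4619i)|0⟩ + (0.3087 - 0.4619i)|1⟩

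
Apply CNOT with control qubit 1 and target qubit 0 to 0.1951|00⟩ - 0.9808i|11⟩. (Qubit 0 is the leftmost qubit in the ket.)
0.1951|00⟩ - 0.9808i|01⟩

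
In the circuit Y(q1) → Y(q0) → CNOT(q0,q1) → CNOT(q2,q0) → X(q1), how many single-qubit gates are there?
3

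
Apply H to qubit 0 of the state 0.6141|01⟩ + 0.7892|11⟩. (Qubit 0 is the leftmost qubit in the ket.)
0.9923|01⟩ - 0.1238|11⟩

H on qubit 0 mixes each pair of kets that differ only in qubit 0: amplitudes (a, b) of (|…0…⟩, |…1…⟩) become ((a + b)/√2, (a − b)/√2). Kets absent from the input have amplitude 0.
(|01⟩, |11⟩): (a, b) = (0.6141, 0.7892) → (0.9923, -0.1238)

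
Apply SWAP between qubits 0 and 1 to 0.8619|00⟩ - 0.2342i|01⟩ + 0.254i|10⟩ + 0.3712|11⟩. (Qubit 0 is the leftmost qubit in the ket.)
0.8619|00⟩ + 0.254i|01⟩ - 0.2342i|10⟩ + 0.3712|11⟩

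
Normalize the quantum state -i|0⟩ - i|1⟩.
-(1/√2)i|0⟩ - (1/√2)i|1⟩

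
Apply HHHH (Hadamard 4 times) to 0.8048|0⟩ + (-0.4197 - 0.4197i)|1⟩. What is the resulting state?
0.8048|0⟩ + (-0.4197 - 0.4197i)|1⟩

H² = I, so an even number of Hadamards cancels: H^4 = I and the state is unchanged.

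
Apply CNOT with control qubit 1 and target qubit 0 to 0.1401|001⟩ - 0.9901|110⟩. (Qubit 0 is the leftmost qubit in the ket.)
0.1401|001⟩ - 0.9901|010⟩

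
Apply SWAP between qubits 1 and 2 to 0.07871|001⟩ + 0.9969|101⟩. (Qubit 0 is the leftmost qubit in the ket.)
0.07871|010⟩ + 0.9969|110⟩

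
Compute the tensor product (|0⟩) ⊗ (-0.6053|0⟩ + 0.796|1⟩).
-0.6053|00⟩ + 0.796|01⟩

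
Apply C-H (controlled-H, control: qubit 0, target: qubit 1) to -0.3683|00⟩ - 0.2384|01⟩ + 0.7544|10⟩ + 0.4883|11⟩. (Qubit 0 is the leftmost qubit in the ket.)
-0.3683|00⟩ - 0.2384|01⟩ + 0.8787|10⟩ + 0.1882|11⟩

C-H leaves the control-|0⟩ kets |00⟩, |01⟩ unchanged and applies H to qubit 1 on the control-|1⟩ pair (|10⟩, |11⟩).
H = [[1/√2, 1/√2], [1/√2, -1/√2]].
With a = amp(|10⟩) = 0.7544 and b = amp(|11⟩) = 0.4883:
new amp(|10⟩) = (1/√2)·a + (1/√2)·b = 0.8787
new amp(|11⟩) = (1/√2)·a + (-1/√2)·b = 0.1882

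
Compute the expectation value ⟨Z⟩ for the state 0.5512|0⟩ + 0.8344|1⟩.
-0.3924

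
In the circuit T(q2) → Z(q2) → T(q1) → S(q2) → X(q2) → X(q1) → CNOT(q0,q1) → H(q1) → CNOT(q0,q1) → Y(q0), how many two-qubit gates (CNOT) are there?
2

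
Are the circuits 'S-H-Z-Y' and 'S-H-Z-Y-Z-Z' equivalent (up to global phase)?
Yes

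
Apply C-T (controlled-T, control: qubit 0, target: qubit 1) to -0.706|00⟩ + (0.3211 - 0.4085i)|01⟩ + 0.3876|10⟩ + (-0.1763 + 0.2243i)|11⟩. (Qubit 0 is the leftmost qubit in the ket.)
-0.706|00⟩ + (0.3211 - 0.4085i)|01⟩ + 0.3876|10⟩ + (-0.2833 + 0.03394i)|11⟩

C-T leaves the control-|0⟩ kets |00⟩, |01⟩ unchanged and applies T to qubit 1 on the control-|1⟩ pair (|10⟩, |11⟩).
T = [[1, 0], [0, (1/√2 + (1/√2)i)]].
With a = amp(|10⟩) = 0.3876 and b = amp(|11⟩) = (-0.1763 + 0.2243i):
new amp(|10⟩) = (1)·a = 0.3876
new amp(|11⟩) = (1/√2 + (1/√2)i)·b = (-0.2833 + 0.03394i)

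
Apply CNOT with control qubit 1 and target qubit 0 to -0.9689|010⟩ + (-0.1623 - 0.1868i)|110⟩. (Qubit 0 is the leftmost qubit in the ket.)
(-0.1623 - 0.1868i)|010⟩ - 0.9689|110⟩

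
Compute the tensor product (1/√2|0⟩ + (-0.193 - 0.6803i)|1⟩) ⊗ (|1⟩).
1/√2|01⟩ + (-0.193 - 0.6803i)|11⟩

amp(|b₁b₂…⟩) = product of the factor amplitudes for bits b₁, b₂, …; only kets whose every factor amplitude is nonzero survive.
|01⟩: (1/√2)(1) = 1/√2
|11⟩: (-0.193 - 0.6803i)(1) = (-0.193 - 0.6803i)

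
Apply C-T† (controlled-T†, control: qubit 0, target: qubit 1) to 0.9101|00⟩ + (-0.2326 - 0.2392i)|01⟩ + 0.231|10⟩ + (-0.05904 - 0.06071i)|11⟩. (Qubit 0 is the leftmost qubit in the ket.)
0.9101|00⟩ + (-0.2326 - 0.2392i)|01⟩ + 0.231|10⟩ + (-0.08468 - 0.001181i)|11⟩

C-T† leaves the control-|0⟩ kets |00⟩, |01⟩ unchanged and applies T† to qubit 1 on the control-|1⟩ pair (|10⟩, |11⟩).
T† = [[1, 0], [0, (1/√2 - (1/√2)i)]].
With a = amp(|10⟩) = 0.231 and b = amp(|11⟩) = (-0.05904 - 0.06071i):
new amp(|10⟩) = (1)·a = 0.231
new amp(|11⟩) = (1/√2 - (1/√2)i)·b = (-0.08468 - 0.001181i)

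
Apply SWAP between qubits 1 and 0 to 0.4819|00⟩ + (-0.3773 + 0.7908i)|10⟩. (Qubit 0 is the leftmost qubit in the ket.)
0.4819|00⟩ + (-0.3773 + 0.7908i)|01⟩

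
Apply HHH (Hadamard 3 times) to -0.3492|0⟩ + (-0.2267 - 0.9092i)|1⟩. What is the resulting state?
(-0.4072 - 0.6429i)|0⟩ + (-0.08662 + 0.6429i)|1⟩

H² = I, so H^3 = H: a single Hadamard. With (a, b) = (-0.3492, (-0.2267 - 0.9092i)), H gives ((a + b)/√2, (a − b)/√2) = ((-0.4072 - 0.6429i), (-0.08662 + 0.6429i)).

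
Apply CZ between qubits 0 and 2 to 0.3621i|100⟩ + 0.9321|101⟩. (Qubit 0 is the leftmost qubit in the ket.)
0.3621i|100⟩ - 0.9321|101⟩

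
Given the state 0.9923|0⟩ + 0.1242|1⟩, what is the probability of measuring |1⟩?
0.01543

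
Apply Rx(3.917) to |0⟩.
-0.3781|0⟩ - 0.9258i|1⟩

Rx(3.917) = [[cos(θ/2), −i·sin(θ/2)], [−i·sin(θ/2), cos(θ/2)]]; θ = 3.917, cos(θ/2) ≈ -0.378064, sin(θ/2) ≈ 0.92578.
With a = amp(|0⟩) = 1 and b = amp(|1⟩) = 0:
new amp(|0⟩) = (-0.378064)·a + (-0.92578i)·b = -0.3781
new amp(|1⟩) = (-0.92578i)·a + (-0.378064)·b = -0.9258i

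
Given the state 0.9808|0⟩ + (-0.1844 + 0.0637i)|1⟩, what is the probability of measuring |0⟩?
0.962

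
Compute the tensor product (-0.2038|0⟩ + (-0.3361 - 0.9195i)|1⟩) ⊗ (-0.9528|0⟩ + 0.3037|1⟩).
0.1942|00⟩ - 0.06189|01⟩ + (0.3202 + 0.8761i)|10⟩ + (-0.1021 - 0.2793i)|11⟩

amp(|b₁b₂…⟩) = product of the factor amplitudes for bits b₁, b₂, …; only kets whose every factor amplitude is nonzero survive.
|00⟩: (-0.2038)(-0.9528) = 0.1942
|01⟩: (-0.2038)(0.3037) = -0.06189
|10⟩: (-0.3361 - 0.9195i)(-0.9528) = (0.3202 + 0.8761i)
|11⟩: (-0.3361 - 0.9195i)(0.3037) = (-0.1021 - 0.2793i)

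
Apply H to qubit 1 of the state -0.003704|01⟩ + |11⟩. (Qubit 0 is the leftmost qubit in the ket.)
-0.002619|00⟩ + 0.002619|01⟩ + 1/√2|10⟩ - 1/√2|11⟩

H on qubit 1 mixes each pair of kets that differ only in qubit 1: amplitudes (a, b) of (|…0…⟩, |…1…⟩) become ((a + b)/√2, (a − b)/√2). Kets absent from the input have amplitude 0.
(|00⟩, |01⟩): (a, b) = (0, -0.003704) → (-0.002619, 0.002619)
(|10⟩, |11⟩): (a, b) = (0, 1) → (1/√2, -1/√2)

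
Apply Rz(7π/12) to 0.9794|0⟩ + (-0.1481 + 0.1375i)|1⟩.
(0.5962 - 0.777i)|0⟩ + (-0.1992 - 0.03379i)|1⟩

Rz(7π/12) = [[e^(−iθ/2), 0], [0, e^(iθ/2)]] with e^(±iθ/2) = cos(θ/2) ± i·sin(θ/2); θ = 7π/12, cos(θ/2) ≈ 0.608761, sin(θ/2) ≈ 0.793353.
With a = amp(|0⟩) = 0.9794 and b = amp(|1⟩) = (-0.1481 + 0.1375i):
new amp(|0⟩) = (0.608761 - 0.793353i)·a = (0.5962 - 0.777i)
new amp(|1⟩) = (0.608761 + 0.793353i)·b = (-0.1992 - 0.03379i)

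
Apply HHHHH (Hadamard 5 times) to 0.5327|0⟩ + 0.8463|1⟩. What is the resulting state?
0.9751|0⟩ - 0.2217|1⟩

H² = I, so H^5 = H: a single Hadamard. With (a, b) = (0.5327, 0.8463), H gives ((a + b)/√2, (a − b)/√2) = (0.9751, -0.2217).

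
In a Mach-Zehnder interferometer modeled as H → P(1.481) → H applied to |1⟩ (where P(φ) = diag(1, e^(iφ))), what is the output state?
(0.4552 - 0.498i)|0⟩ + (0.5448 + 0.498i)|1⟩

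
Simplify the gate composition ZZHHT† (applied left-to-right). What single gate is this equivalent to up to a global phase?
T†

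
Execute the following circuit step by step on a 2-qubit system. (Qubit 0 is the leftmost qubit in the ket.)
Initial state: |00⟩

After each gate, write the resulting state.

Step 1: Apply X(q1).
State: |01⟩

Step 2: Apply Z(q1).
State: -|01⟩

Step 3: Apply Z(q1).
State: |01⟩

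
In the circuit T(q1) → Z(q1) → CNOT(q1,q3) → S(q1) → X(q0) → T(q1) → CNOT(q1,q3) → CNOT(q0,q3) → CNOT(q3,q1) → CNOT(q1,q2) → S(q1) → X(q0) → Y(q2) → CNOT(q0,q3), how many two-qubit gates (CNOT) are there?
6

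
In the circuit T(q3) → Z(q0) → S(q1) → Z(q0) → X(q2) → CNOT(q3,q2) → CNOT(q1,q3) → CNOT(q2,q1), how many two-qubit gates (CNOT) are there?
3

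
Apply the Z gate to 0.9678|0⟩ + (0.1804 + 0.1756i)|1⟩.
0.9678|0⟩ + (-0.1804 - 0.1756i)|1⟩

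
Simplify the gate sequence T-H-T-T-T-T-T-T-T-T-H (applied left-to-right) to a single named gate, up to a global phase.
T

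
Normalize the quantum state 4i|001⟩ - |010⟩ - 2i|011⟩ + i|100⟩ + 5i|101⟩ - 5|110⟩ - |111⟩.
0.4682i|001⟩ - 0.117|010⟩ - 0.2341i|011⟩ + 0.117i|100⟩ + 0.5852i|101⟩ - 0.5852|110⟩ - 0.117|111⟩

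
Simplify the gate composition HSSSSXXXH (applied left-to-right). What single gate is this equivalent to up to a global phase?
Z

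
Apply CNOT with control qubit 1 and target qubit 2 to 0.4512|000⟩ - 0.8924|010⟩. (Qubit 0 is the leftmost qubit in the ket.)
0.4512|000⟩ - 0.8924|011⟩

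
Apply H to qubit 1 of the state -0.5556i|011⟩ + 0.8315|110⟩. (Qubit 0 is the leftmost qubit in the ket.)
-0.3929i|001⟩ + 0.3929i|011⟩ + 0.588|100⟩ - 0.588|110⟩

H on qubit 1 mixes each pair of kets that differ only in qubit 1: amplitudes (a, b) of (|…0…⟩, |…1…⟩) become ((a + b)/√2, (a − b)/√2). Kets absent from the input have amplitude 0.
(|001⟩, |011⟩): (a, b) = (0, -0.5556i) → (-0.3929i, 0.3929i)
(|100⟩, |110⟩): (a, b) = (0, 0.8315) → (0.588, -0.588)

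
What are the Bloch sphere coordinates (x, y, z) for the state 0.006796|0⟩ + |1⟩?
(0.01359, 0, -1)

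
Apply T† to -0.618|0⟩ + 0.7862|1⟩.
-0.618|0⟩ + (0.5559 - 0.5559i)|1⟩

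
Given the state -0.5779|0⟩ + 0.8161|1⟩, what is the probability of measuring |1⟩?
0.666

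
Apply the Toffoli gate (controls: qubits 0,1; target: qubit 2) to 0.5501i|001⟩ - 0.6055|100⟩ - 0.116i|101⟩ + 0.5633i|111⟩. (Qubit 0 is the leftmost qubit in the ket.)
0.5501i|001⟩ - 0.6055|100⟩ - 0.116i|101⟩ + 0.5633i|110⟩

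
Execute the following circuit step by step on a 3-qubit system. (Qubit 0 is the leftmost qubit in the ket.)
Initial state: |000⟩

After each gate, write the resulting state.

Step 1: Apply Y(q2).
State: i|001⟩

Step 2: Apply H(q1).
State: (1/√2)i|001⟩ + (1/√2)i|011⟩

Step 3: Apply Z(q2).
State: -(1/√2)i|001⟩ - (1/√2)i|011⟩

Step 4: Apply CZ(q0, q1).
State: -(1/√2)i|001⟩ - (1/√2)i|011⟩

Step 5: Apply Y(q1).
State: -1/√2|001⟩ + 1/√2|011⟩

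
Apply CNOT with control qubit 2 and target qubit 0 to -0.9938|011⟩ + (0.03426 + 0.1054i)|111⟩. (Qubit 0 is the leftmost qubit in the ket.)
(0.03426 + 0.1054i)|011⟩ - 0.9938|111⟩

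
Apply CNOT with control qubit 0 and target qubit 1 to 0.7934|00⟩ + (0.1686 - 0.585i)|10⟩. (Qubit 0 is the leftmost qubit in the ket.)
0.7934|00⟩ + (0.1686 - 0.585i)|11⟩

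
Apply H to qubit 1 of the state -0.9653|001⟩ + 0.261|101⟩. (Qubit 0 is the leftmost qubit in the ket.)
-0.6826|001⟩ - 0.6826|011⟩ + 0.1846|101⟩ + 0.1846|111⟩

H on qubit 1 mixes each pair of kets that differ only in qubit 1: amplitudes (a, b) of (|…0…⟩, |…1…⟩) become ((a + b)/√2, (a − b)/√2). Kets absent from the input have amplitude 0.
(|001⟩, |011⟩): (a, b) = (-0.9653, 0) → (-0.6826, -0.6826)
(|101⟩, |111⟩): (a, b) = (0.261, 0) → (0.1846, 0.1846)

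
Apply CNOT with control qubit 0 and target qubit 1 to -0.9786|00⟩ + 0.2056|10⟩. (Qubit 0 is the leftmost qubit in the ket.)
-0.9786|00⟩ + 0.2056|11⟩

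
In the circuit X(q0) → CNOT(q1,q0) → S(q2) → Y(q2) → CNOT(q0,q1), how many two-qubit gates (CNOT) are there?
2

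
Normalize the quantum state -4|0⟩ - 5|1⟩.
-0.6247|0⟩ - 0.7809|1⟩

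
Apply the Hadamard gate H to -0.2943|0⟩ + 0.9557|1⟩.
0.4677|0⟩ - 0.8839|1⟩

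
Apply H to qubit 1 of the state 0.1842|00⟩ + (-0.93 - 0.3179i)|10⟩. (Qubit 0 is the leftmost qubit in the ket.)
0.1302|00⟩ + 0.1302|01⟩ + (-0.6576 - 0.2248i)|10⟩ + (-0.6576 - 0.2248i)|11⟩

H on qubit 1 mixes each pair of kets that differ only in qubit 1: amplitudes (a, b) of (|…0…⟩, |…1…⟩) become ((a + b)/√2, (a − b)/√2). Kets absent from the input have amplitude 0.
(|00⟩, |01⟩): (a, b) = (0.1842, 0) → (0.1302, 0.1302)
(|10⟩, |11⟩): (a, b) = ((-0.93 - 0.3179i), 0) → ((-0.6576 - 0.2248i), (-0.6576 - 0.2248i))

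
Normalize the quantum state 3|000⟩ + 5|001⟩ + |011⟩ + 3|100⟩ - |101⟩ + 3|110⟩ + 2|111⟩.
0.3939|000⟩ + 0.6565|001⟩ + 0.1313|011⟩ + 0.3939|100⟩ - 0.1313|101⟩ + 0.3939|110⟩ + 0.2626|111⟩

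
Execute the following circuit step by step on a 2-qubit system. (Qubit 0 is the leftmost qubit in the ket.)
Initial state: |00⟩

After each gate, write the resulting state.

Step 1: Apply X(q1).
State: |01⟩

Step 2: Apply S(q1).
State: i|01⟩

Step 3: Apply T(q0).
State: i|01⟩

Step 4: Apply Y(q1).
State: |00⟩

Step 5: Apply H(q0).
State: 1/√2|00⟩ + 1/√2|10⟩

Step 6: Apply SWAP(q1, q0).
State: 1/√2|00⟩ + 1/√2|01⟩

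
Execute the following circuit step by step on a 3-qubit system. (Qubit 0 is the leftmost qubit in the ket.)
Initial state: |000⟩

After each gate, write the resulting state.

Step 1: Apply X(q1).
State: |010⟩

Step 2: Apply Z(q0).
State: |010⟩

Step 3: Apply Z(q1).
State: -|010⟩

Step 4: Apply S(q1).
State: -i|010⟩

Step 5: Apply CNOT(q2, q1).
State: -i|010⟩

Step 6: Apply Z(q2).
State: -i|010⟩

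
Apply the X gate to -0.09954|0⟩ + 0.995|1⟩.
0.995|0⟩ - 0.09954|1⟩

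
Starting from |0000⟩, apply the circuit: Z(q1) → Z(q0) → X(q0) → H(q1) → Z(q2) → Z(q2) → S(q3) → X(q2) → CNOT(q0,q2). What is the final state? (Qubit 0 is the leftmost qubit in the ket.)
1/√2|1000⟩ + 1/√2|1100⟩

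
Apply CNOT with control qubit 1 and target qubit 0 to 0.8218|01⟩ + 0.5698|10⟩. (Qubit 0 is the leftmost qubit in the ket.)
0.5698|10⟩ + 0.8218|11⟩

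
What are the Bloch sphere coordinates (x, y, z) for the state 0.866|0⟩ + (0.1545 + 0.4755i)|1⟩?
(0.2676, 0.8236, 0.5)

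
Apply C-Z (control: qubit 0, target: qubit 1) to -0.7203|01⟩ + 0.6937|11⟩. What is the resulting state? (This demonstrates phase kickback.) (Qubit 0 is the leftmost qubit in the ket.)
-0.7203|01⟩ - 0.6937|11⟩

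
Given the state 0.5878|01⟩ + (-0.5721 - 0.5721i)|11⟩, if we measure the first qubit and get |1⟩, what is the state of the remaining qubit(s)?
(-1/√2 - (1/√2)i)|1⟩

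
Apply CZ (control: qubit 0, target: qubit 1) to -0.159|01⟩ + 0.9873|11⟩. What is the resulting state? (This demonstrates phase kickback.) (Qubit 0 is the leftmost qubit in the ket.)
-0.159|01⟩ - 0.9873|11⟩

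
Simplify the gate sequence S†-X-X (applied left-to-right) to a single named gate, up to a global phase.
S†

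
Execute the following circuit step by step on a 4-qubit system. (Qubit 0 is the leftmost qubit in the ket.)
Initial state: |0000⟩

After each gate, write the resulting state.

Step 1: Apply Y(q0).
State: i|1000⟩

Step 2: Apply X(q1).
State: i|1100⟩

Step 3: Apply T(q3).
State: i|1100⟩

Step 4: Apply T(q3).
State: i|1100⟩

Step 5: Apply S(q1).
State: -|1100⟩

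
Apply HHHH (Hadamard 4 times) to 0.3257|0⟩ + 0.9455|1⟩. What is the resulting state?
0.3257|0⟩ + 0.9455|1⟩

H² = I, so an even number of Hadamards cancels: H^4 = I and the state is unchanged.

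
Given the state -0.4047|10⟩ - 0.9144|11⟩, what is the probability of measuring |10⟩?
0.1638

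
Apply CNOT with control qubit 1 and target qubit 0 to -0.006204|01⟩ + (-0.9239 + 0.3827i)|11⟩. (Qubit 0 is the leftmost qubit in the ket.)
(-0.9239 + 0.3827i)|01⟩ - 0.006204|11⟩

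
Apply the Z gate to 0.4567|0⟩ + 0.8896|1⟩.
0.4567|0⟩ - 0.8896|1⟩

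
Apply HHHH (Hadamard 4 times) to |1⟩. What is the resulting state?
|1⟩

H² = I, so an even number of Hadamards cancels: H^4 = I and the state is unchanged.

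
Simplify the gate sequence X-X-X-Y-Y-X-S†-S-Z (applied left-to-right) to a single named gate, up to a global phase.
Z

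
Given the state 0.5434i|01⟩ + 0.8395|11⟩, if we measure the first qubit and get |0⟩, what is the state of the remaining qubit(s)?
i|1⟩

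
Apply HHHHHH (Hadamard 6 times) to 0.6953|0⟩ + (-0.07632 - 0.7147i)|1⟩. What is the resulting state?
0.6953|0⟩ + (-0.07632 - 0.7147i)|1⟩

H² = I, so an even number of Hadamards cancels: H^6 = I and the state is unchanged.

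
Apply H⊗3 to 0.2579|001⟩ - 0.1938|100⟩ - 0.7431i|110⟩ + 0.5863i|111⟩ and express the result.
(0.02266 - 0.05544i)|000⟩ + (-0.1597 - 0.47i)|001⟩ + (0.02266 + 0.05544i)|010⟩ + (-0.1597 + 0.47i)|011⟩ + (0.1597 + 0.05544i)|100⟩ + (-0.02266 + 0.47i)|101⟩ + (0.1597 - 0.05544i)|110⟩ + (-0.02266 - 0.47i)|111⟩

H⊗3 gives amp(|y⟩) = (1/2√2) Σ_x (−1)^(x·y) amp(|x⟩), where x·y is the number of positions in which both x and y have a 1.
|000⟩: (0.2579 - 0.1938 - 0.7431i + 0.5863i)/(2√2) = (0.02266 - 0.05544i)
|001⟩: (-0.2579 - 0.1938 - 0.7431i - 0.5863i)/(2√2) = (-0.1597 - 0.47i)
|010⟩: (0.2579 - 0.1938 + 0.7431i - 0.5863i)/(2√2) = (0.02266 + 0.05544i)
|011⟩: (-0.2579 - 0.1938 + 0.7431i + 0.5863i)/(2√2) = (-0.1597 + 0.47i)
|100⟩: (0.2579 + 0.1938 + 0.7431i - 0.5863i)/(2√2) = (0.1597 + 0.05544i)
|101⟩: (-0.2579 + 0.1938 + 0.7431i + 0.5863i)/(2√2) = (-0.02266 + 0.47i)
|110⟩: (0.2579 + 0.1938 - 0.7431i + 0.5863i)/(2√2) = (0.1597 - 0.05544i)
|111⟩: (-0.2579 + 0.1938 - 0.7431i - 0.5863i)/(2√2) = (-0.02266 - 0.47i)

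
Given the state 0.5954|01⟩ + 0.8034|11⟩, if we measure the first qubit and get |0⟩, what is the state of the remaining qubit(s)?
|1⟩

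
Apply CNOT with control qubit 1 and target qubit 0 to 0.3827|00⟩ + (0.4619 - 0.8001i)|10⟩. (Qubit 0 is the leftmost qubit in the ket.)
0.3827|00⟩ + (0.4619 - 0.8001i)|10⟩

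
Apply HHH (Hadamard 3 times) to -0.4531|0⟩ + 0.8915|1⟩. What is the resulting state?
0.31|0⟩ - 0.9508|1⟩

H² = I, so H^3 = H: a single Hadamard. With (a, b) = (-0.4531, 0.8915), H gives ((a + b)/√2, (a − b)/√2) = (0.31, -0.9508).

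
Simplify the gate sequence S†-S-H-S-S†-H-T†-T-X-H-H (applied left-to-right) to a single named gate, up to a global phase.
X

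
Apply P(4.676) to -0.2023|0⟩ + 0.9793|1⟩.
-0.2023|0⟩ + (-0.03563 - 0.9787i)|1⟩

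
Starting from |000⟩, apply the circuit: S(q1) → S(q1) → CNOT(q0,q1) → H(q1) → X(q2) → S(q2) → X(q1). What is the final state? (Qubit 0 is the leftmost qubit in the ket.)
(1/√2)i|001⟩ + (1/√2)i|011⟩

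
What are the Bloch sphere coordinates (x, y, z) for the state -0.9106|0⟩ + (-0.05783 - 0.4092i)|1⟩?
(0.1053, 0.7452, 0.6584)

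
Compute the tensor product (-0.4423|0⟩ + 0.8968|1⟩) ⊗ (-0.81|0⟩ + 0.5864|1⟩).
0.3583|00⟩ - 0.2594|01⟩ - 0.7264|10⟩ + 0.5259|11⟩

amp(|b₁b₂…⟩) = product of the factor amplitudes for bits b₁, b₂, …; only kets whose every factor amplitude is nonzero survive.
|00⟩: (-0.4423)(-0.81) = 0.3583
|01⟩: (-0.4423)(0.5864) = -0.2594
|10⟩: (0.8968)(-0.81) = -0.7264
|11⟩: (0.8968)(0.5864) = 0.5259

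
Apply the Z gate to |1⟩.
-|1⟩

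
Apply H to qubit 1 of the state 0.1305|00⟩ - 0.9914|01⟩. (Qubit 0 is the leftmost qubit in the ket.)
-0.6087|00⟩ + 0.7933|01⟩

H on qubit 1 mixes each pair of kets that differ only in qubit 1: amplitudes (a, b) of (|…0…⟩, |…1…⟩) become ((a + b)/√2, (a − b)/√2). Kets absent from the input have amplitude 0.
(|00⟩, |01⟩): (a, b) = (0.1305, -0.9914) → (-0.6087, 0.7933)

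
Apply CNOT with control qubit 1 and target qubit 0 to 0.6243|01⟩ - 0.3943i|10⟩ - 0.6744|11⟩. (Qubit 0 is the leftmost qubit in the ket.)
-0.6744|01⟩ - 0.3943i|10⟩ + 0.6243|11⟩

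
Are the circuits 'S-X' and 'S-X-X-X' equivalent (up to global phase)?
Yes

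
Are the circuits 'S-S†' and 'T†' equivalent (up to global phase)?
No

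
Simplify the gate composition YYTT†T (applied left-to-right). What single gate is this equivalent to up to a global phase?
T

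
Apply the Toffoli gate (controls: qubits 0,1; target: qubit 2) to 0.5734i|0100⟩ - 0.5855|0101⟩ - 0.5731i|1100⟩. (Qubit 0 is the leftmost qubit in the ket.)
0.5734i|0100⟩ - 0.5855|0101⟩ - 0.5731i|1110⟩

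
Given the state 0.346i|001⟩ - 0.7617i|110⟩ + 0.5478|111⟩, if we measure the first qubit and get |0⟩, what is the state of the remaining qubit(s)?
i|01⟩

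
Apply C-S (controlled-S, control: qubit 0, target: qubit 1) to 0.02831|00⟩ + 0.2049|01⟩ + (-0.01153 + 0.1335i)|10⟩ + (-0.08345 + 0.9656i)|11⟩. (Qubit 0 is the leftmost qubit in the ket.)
0.02831|00⟩ + 0.2049|01⟩ + (-0.01153 + 0.1335i)|10⟩ + (-0.9656 - 0.08345i)|11⟩

C-S leaves the control-|0⟩ kets |00⟩, |01⟩ unchanged and applies S to qubit 1 on the control-|1⟩ pair (|10⟩, |11⟩).
S = [[1, 0], [0, i]].
With a = amp(|10⟩) = (-0.01153 + 0.1335i) and b = amp(|11⟩) = (-0.08345 + 0.9656i):
new amp(|10⟩) = (1)·a = (-0.01153 + 0.1335i)
new amp(|11⟩) = (i)·b = (-0.9656 - 0.08345i)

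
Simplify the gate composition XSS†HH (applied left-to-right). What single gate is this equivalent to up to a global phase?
X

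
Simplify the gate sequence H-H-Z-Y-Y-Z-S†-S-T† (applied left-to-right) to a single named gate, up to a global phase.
T†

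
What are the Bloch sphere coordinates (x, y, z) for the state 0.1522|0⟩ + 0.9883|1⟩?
(0.3008, 0, -0.9536)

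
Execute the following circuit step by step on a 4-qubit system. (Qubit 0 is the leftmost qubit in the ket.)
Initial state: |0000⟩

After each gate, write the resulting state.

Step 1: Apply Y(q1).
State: i|0100⟩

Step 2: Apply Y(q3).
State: -|0101⟩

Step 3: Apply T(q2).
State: -|0101⟩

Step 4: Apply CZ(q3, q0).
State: -|0101⟩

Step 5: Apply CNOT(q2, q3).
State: -|0101⟩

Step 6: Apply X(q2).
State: -|0111⟩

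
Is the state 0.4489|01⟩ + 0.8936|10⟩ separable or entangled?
Entangled

Writing the state as a|00⟩ + b|01⟩ + c|10⟩ + d|11⟩, it is a product state iff ad − bc = 0.
Here (a, b, c, d) = (0, 0.4489, 0.8936, 0): ad − bc = (0)(0) − (0.4489)(0.8936) = -0.4011 ≠ 0, so the state is entangled.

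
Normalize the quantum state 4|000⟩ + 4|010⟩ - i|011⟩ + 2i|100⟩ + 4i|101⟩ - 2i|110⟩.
0.5298|000⟩ + 0.5298|010⟩ - 0.1325i|011⟩ + 0.2649i|100⟩ + 0.5298i|101⟩ - 0.2649i|110⟩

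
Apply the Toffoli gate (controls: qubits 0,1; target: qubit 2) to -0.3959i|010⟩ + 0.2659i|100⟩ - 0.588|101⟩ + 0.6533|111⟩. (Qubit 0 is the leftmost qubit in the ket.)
-0.3959i|010⟩ + 0.2659i|100⟩ - 0.588|101⟩ + 0.6533|110⟩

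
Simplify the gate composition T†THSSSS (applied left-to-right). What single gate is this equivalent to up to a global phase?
H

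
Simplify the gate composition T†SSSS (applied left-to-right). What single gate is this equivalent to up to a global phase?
T†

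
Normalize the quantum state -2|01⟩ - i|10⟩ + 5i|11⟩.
-0.3651|01⟩ - 0.1826i|10⟩ + 0.9129i|11⟩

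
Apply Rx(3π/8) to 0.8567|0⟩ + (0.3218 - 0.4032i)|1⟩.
(0.4883 - 0.1788i)|0⟩ + (0.2676 - 0.8112i)|1⟩

Rx(3π/8) = [[cos(θ/2), −i·sin(θ/2)], [−i·sin(θ/2), cos(θ/2)]]; θ = 3π/8, cos(θ/2) ≈ 0.83147, sin(θ/2) ≈ 0.55557.
With a = amp(|0⟩) = 0.8567 and b = amp(|1⟩) = (0.3218 - 0.4032i):
new amp(|0⟩) = (0.83147)·a + (-0.55557i)·b = (0.4883 - 0.1788i)
new amp(|1⟩) = (-0.55557i)·a + (0.83147)·b = (0.2676 - 0.8112i)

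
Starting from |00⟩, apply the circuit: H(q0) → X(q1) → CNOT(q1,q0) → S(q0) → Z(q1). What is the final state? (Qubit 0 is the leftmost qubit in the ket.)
-1/√2|01⟩ - (1/√2)i|11⟩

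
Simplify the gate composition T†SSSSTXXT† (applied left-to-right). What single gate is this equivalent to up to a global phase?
T†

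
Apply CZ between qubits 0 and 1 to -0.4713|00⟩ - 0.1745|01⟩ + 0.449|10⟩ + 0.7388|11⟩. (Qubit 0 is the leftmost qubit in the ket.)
-0.4713|00⟩ - 0.1745|01⟩ + 0.449|10⟩ - 0.7388|11⟩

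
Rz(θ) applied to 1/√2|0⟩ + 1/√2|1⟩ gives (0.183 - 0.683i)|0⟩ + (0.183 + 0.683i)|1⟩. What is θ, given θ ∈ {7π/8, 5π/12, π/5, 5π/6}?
5π/6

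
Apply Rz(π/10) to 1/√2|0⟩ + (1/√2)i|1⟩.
(0.6984 - 0.1106i)|0⟩ + (-0.1106 + 0.6984i)|1⟩

Rz(π/10) = [[e^(−iθ/2), 0], [0, e^(iθ/2)]] with e^(±iθ/2) = cos(θ/2) ± i·sin(θ/2); θ = π/10, cos(θ/2) ≈ 0.987688, sin(θ/2) ≈ 0.156434.
With a = amp(|0⟩) = 1/√2 and b = amp(|1⟩) = (1/√2)i:
new amp(|0⟩) = (0.987688 - 0.156434i)·a = (0.6984 - 0.1106i)
new amp(|1⟩) = (0.987688 + 0.156434i)·b = (-0.1106 + 0.6984i)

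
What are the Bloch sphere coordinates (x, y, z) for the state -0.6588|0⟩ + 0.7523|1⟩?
(-0.9912, 0, -0.1319)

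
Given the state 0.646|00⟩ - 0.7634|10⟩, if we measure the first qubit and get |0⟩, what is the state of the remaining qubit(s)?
|0⟩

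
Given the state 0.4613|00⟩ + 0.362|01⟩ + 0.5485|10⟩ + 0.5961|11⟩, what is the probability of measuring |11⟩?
0.3553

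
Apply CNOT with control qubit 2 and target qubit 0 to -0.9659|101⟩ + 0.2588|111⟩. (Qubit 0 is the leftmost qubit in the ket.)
-0.9659|001⟩ + 0.2588|011⟩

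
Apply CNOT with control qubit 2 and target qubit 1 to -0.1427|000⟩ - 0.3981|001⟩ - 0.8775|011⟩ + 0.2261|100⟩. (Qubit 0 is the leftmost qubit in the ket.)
-0.1427|000⟩ - 0.8775|001⟩ - 0.3981|011⟩ + 0.2261|100⟩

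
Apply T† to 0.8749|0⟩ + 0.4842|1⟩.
0.8749|0⟩ + (0.3424 - 0.3424i)|1⟩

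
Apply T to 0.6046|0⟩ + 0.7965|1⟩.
0.6046|0⟩ + (0.5632 + 0.5632i)|1⟩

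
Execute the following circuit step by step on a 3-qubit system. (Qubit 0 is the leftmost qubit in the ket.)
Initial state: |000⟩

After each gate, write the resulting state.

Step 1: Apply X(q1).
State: |010⟩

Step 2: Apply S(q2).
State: |010⟩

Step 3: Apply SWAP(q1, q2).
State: |001⟩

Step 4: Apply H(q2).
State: 1/√2|000⟩ - 1/√2|001⟩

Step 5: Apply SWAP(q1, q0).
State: 1/√2|000⟩ - 1/√2|001⟩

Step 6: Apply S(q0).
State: 1/√2|000⟩ - 1/√2|001⟩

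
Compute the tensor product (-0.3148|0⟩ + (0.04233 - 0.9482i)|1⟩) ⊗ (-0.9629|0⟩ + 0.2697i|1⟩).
0.3031|00⟩ - 0.0849i|01⟩ + (-0.04076 + 0.913i)|10⟩ + (0.2557 + 0.01142i)|11⟩

amp(|b₁b₂…⟩) = product of the factor amplitudes for bits b₁, b₂, …; only kets whose every factor amplitude is nonzero survive.
|00⟩: (-0.3148)(-0.9629) = 0.3031
|01⟩: (-0.3148)(0.2697i) = -0.0849i
|10⟩: (0.04233 - 0.9482i)(-0.9629) = (-0.04076 + 0.913i)
|11⟩: (0.04233 - 0.9482i)(0.2697i) = (0.2557 + 0.01142i)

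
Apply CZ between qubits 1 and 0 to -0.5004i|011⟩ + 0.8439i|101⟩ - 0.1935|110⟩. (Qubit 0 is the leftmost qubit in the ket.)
-0.5004i|011⟩ + 0.8439i|101⟩ + 0.1935|110⟩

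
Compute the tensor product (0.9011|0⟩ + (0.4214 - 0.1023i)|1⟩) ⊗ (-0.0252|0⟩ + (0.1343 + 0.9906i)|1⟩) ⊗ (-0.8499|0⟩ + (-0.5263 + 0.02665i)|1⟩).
0.0193|000⟩ + (0.01195 - 0.0006052i)|001⟩ + (-0.1029 - 0.7586i)|010⟩ + (-0.08748 - 0.4666i)|011⟩ + (0.009025 - 0.002191i)|100⟩ + (0.00552 - 0.00164i)|101⟩ + (-0.1342 - 0.3431i)|110⟩ + (-0.09388 - 0.2083i)|111⟩

amp(|b₁b₂…⟩) = product of the factor amplitudes for bits b₁, b₂, …; only kets whose every factor amplitude is nonzero survive.
|000⟩: (0.9011)(-0.0252)(-0.8499) = 0.0193
|001⟩: (0.9011)(-0.0252)(-0.5263 + 0.02665i) = (0.01195 - 0.0006052i)
|010⟩: (0.9011)(0.1343 + 0.9906i)(-0.8499) = (-0.1029 - 0.7586i)
|011⟩: (0.9011)(0.1343 + 0.9906i)(-0.5263 + 0.02665i) = (-0.08748 - 0.4666i)
|100⟩: (0.4214 - 0.1023i)(-0.0252)(-0.8499) = (0.009025 - 0.002191i)
|101⟩: (0.4214 - 0.1023i)(-0.0252)(-0.5263 + 0.02665i) = (0.00552 - 0.00164i)
|110⟩: (0.4214 - 0.1023i)(0.1343 + 0.9906i)(-0.8499) = (-0.1342 - 0.3431i)
|111⟩: (0.4214 - 0.1023i)(0.1343 + 0.9906i)(-0.5263 + 0.02665i) = (-0.09388 - 0.2083i)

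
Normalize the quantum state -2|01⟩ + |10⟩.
-0.8944|01⟩ + 1/√5|10⟩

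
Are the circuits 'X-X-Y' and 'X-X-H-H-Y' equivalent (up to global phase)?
Yes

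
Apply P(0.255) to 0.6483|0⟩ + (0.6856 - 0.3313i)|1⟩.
0.6483|0⟩ + (0.747 - 0.1476i)|1⟩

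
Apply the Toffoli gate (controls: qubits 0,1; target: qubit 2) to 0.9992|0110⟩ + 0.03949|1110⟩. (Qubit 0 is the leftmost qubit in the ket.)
0.9992|0110⟩ + 0.03949|1100⟩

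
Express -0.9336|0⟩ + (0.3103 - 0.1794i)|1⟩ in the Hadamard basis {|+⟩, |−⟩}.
(-0.4407 - 0.1269i)|+⟩ + (-0.8796 + 0.1269i)|−⟩

With |ψ⟩ = α|0⟩ + β|1⟩, the Hadamard-basis coefficients are ⟨+|ψ⟩ = (α + β)/√2 and ⟨−|ψ⟩ = (α − β)/√2.
Here α = -0.9336, β = (0.3103 - 0.1794i): (α + β)/√2 = (-0.4407 - 0.1269i), (α − β)/√2 = (-0.8796 + 0.1269i).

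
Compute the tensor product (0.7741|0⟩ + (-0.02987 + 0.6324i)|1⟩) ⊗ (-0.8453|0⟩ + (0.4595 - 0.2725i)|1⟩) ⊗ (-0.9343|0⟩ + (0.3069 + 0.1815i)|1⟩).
0.6114|000⟩ + (-0.2008 - 0.1188i)|001⟩ + (-0.3323 + 0.1971i)|010⟩ + (0.1475 - 0.0001788i)|011⟩ + (-0.02359 + 0.4994i)|100⟩ + (0.1048 - 0.1595i)|101⟩ + (-0.1482 - 0.2791i)|110⟩ + (-0.005544 + 0.1205i)|111⟩

amp(|b₁b₂…⟩) = product of the factor amplitudes for bits b₁, b₂, …; only kets whose every factor amplitude is nonzero survive.
|000⟩: (0.7741)(-0.8453)(-0.9343) = 0.6114
|001⟩: (0.7741)(-0.8453)(0.3069 + 0.1815i) = (-0.2008 - 0.1188i)
|010⟩: (0.7741)(0.4595 - 0.2725i)(-0.9343) = (-0.3323 + 0.1971i)
|011⟩: (0.7741)(0.4595 - 0.2725i)(0.3069 + 0.1815i) = (0.1475 - 0.0001788i)
|100⟩: (-0.02987 + 0.6324i)(-0.8453)(-0.9343) = (-0.02359 + 0.4994i)
|101⟩: (-0.02987 + 0.6324i)(-0.8453)(0.3069 + 0.1815i) = (0.1048 - 0.1595i)
|110⟩: (-0.02987 + 0.6324i)(0.4595 - 0.2725i)(-0.9343) = (-0.1482 - 0.2791i)
|111⟩: (-0.02987 + 0.6324i)(0.4595 - 0.2725i)(0.3069 + 0.1815i) = (-0.005544 + 0.1205i)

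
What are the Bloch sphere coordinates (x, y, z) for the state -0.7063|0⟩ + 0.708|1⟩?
(-1, 0, -0.002404)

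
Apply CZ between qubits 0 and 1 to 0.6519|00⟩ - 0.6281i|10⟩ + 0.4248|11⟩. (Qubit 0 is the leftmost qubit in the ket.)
0.6519|00⟩ - 0.6281i|10⟩ - 0.4248|11⟩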